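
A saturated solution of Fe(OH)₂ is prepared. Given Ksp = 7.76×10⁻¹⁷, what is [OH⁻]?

5.37×10⁻⁶ M

Fe(OH)₂(s) ⇌ Fe²⁺(aq) + 2 OH⁻(aq)
For each mole of Fe(OH)₂ that dissolves per liter, [Fe²⁺] = s and [OH⁻] = 2s; let s denote this solubility.
Ksp = [Fe²⁺][OH⁻]^2 = s · (2s)^2 = 4s^3 = 7.76×10⁻¹⁷
s = 2.69×10⁻⁶ mol L⁻¹
[OH⁻] = 2s = 5.37×10⁻⁶ mol L⁻¹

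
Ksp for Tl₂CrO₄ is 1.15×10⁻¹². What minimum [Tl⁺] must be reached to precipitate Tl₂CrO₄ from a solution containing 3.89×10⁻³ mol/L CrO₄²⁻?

Precipitation begins when Q = Ksp.
Tl₂CrO₄(s) ⇌ 2 Tl⁺(aq) + CrO₄²⁻(aq)
Ksp = [Tl⁺]^2[CrO₄²⁻] = [Tl⁺]^2(3.89×10⁻³)
[Tl⁺]^2 = 1.15×10⁻¹² / (3.89×10⁻³) = 2.96×10⁻¹⁰
[Tl⁺] = 1.72×10⁻⁵ mol/L

1.72×10⁻⁵ M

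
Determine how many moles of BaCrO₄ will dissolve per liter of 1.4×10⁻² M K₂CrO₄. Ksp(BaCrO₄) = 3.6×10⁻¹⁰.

2.6×10⁻⁸ M

BaCrO₄(s) ⇌ Ba²⁺(aq) + CrO₄²⁻(aq)
With CrO₄²⁻ already at 1.4×10⁻² M and s small, take [CrO₄²⁻] ≈ 1.4×10⁻² M and [Ba²⁺] = s.
Ksp = [Ba²⁺][CrO₄²⁻] = s(1.4×10⁻²)
s = 3.6×10⁻¹⁰ / (1.4×10⁻²) = 2.6×10⁻⁸
s = 2.6×10⁻⁸ M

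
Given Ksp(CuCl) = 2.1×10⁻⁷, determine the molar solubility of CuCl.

4.6×10⁻⁴ M

CuCl(s) ⇌ Cu⁺(aq) + Cl⁻(aq)
Let s be the molar solubility. Then [Cu⁺] = s and [Cl⁻] = s.
Ksp = [Cu⁺][Cl⁻] = s · s = s^2
s^2 = 2.1×10⁻⁷
s = (2.1×10⁻⁷)^(1/2) = 4.6×10⁻⁴ mol/L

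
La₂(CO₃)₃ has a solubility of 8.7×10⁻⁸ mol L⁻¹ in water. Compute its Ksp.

La₂(CO₃)₃(s) ⇌ 2 La³⁺(aq) + 3 CO₃²⁻(aq)
With molar solubility s: [La³⁺] = 2s, [CO₃²⁻] = 3s.
Ksp = [La³⁺]^2[CO₃²⁻]^3 = (2s)^2 · (3s)^3 = 108s^5
Ksp = 108 × (8.7×10⁻⁸)^5 = 5.4×10⁻³⁴

Ksp = 5.4×10⁻³⁴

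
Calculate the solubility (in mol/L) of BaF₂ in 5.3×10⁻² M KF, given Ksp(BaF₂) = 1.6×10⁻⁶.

5.7×10⁻⁴ M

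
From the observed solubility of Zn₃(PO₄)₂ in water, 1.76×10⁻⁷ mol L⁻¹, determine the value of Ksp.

Zn₃(PO₄)₂(s) ⇌ 3 Zn²⁺(aq) + 2 PO₄³⁻(aq)
Let s be the molar solubility. Then [Zn²⁺] = 3s and [PO₄³⁻] = 2s.
Ksp = [Zn²⁺]^3[PO₄³⁻]^2 = (3s)^3 · (2s)^2 = 108s^5
Ksp = 108 × (1.76×10⁻⁷)^5 = 1.82×10⁻³²

Ksp = 1.82×10⁻³²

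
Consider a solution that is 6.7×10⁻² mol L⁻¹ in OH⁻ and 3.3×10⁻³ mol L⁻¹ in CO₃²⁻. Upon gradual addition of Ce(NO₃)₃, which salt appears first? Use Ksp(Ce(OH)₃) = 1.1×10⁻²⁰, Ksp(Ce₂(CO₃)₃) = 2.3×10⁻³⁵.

Precipitation of each salt begins when its ion product equals Ksp.
For Ce(OH)₃: [Ce³⁺] = (Ksp/[OH⁻]^3) = 3.7×10⁻¹⁷ mol L⁻¹
For Ce₂(CO₃)₃: [Ce³⁺] = (Ksp/[CO₃²⁻]^3)^(1/2) = 2.5×10⁻¹⁴ mol L⁻¹
Ce(OH)₃ requires the lower [Ce³⁺], so it precipitates first.

Ce(OH)₃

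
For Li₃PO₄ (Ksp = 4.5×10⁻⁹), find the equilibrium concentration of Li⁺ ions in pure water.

Li₃PO₄(s) ⇌ 3 Li⁺(aq) + PO₄³⁻(aq)
Let s be the molar solubility. Then [Li⁺] = 3s and [PO₄³⁻] = s.
Ksp = [Li⁺]^3[PO₄³⁻] = (3s)^3 · s = 27s^4 = 4.5×10⁻⁹
s = 3.6×10⁻³ mol L⁻¹
[Li⁺] = 3s = 1.1×10⁻² mol L⁻¹

1.1×10⁻² M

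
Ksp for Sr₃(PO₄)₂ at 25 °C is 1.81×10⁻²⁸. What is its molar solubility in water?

Sr₃(PO₄)₂(s) ⇌ 3 Sr²⁺(aq) + 2 PO₄³⁻(aq)
Call the molar solubility s, so that [Sr²⁺] = 3s and [PO₄³⁻] = 2s.
Ksp = [Sr²⁺]^3[PO₄³⁻]^2 = (3s)^3 · (2s)^2 = 108s^5
108s^5 = 1.81×10⁻²⁸  ⇒  s^5 = 1.68×10⁻³⁰
s = 1.11×10⁻⁶ mol/L

1.11×10⁻⁶ M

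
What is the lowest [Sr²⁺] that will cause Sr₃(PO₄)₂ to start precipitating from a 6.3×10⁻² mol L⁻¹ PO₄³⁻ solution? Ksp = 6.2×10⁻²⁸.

5.4×10⁻⁹ M

Each salt precipitates once Q = Ksp for that salt.
Sr₃(PO₄)₂(s) ⇌ 3 Sr²⁺(aq) + 2 PO₄³⁻(aq)
Ksp = [Sr²⁺]^3[PO₄³⁻]^2 = [Sr²⁺]^3(6.3×10⁻²)^2
[Sr²⁺]^3 = 6.2×10⁻²⁸ / (6.3×10⁻²)^2 = 1.6×10⁻²⁵
[Sr²⁺] = 5.4×10⁻⁹ mol L⁻¹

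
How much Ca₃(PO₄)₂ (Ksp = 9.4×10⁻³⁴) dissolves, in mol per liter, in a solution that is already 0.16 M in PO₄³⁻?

Ca₃(PO₄)₂(s) ⇌ 3 Ca²⁺(aq) + 2 PO₄³⁻(aq)
With PO₄³⁻ already at 0.16 M and s small, take [PO₄³⁻] ≈ 0.16 M and [Ca²⁺] = 3s.
Ksp = [Ca²⁺]^3[PO₄³⁻]^2 = (3s)^3(0.16)^2
(3s)^3 = 9.4×10⁻³⁴ / (0.16)^2 = 3.7×10⁻³²
s = 1.1×10⁻¹¹ M

1.1×10⁻¹¹ M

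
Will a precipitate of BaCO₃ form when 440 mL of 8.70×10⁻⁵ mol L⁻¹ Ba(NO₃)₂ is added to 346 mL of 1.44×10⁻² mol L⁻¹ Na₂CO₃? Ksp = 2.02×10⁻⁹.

Total volume after mixing = 440 + 346 = 786 mL.
[Ba²⁺] = (8.70×10⁻⁵)(440)/786 = 4.87×10⁻⁵ mol L⁻¹
[CO₃²⁻] = (1.44×10⁻²)(346)/786 = 6.34×10⁻³ mol L⁻¹
Q = [Ba²⁺][CO₃²⁻] = 3.09×10⁻⁷
Q = 3.09×10⁻⁷ > Ksp = 2.02×10⁻⁹, so the solution is supersaturated and BaCO₃ precipitates.

Yes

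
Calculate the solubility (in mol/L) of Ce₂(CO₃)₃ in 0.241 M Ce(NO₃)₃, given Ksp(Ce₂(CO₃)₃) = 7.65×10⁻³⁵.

3.65×10⁻¹² M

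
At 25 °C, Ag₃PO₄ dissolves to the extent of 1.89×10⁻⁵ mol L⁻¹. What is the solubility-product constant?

Ksp = 3.45×10⁻¹⁸

Ag₃PO₄(s) ⇌ 3 Ag⁺(aq) + PO₄³⁻(aq)
Let s be the molar solubility. Then [Ag⁺] = 3s and [PO₄³⁻] = s.
Ksp = [Ag⁺]^3[PO₄³⁻] = (3s)^3 · s = 27s^4
Ksp = 27 × (1.89×10⁻⁵)^4 = 3.45×10⁻¹⁸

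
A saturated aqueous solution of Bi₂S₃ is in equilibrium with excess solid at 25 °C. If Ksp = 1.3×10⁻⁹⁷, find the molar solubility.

1.6×10⁻²⁰ M

Bi₂S₃(s) ⇌ 2 Bi³⁺(aq) + 3 S²⁻(aq)
Call the molar solubility s, so that [Bi³⁺] = 2s and [S²⁻] = 3s.
Ksp = [Bi³⁺]^2[S²⁻]^3 = (2s)^2 · (3s)^3 = 108s^5
108s^5 = 1.3×10⁻⁹⁷  ⇒  s^5 = 1.2×10⁻⁹⁹
s = (1.2×10⁻⁹⁹)^(1/5) = 1.6×10⁻²⁰ mol/L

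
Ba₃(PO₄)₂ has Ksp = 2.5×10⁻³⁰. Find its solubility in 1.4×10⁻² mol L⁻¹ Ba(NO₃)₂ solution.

4.8×10⁻¹³ M

Ba₃(PO₄)₂(s) ⇌ 3 Ba²⁺(aq) + 2 PO₄³⁻(aq)
Ba²⁺ is already present at 1.4×10⁻² mol L⁻¹. If s mol/L of Ba₃(PO₄)₂ dissolves, [PO₄³⁻] = 2s while [Ba²⁺] ≈ 1.4×10⁻² mol L⁻¹.
Ksp = [Ba²⁺]^3[PO₄³⁻]^2 = (1.4×10⁻²)^3(2s)^2
(2s)^2 = 2.5×10⁻³⁰ / (1.4×10⁻²)^3 = 9.1×10⁻²⁵
s = 4.8×10⁻¹³ mol L⁻¹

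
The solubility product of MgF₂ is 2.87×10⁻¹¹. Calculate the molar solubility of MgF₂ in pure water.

1.93×10⁻⁴ M

MgF₂(s) ⇌ Mg²⁺(aq) + 2 F⁻(aq)
If s mol/L of MgF₂ dissolves, [Mg²⁺] = s and [F⁻] = 2s.
Ksp = [Mg²⁺][F⁻]^2 = s · (2s)^2 = 4s^3
4s^3 = 2.87×10⁻¹¹  ⇒  s^3 = 7.18×10⁻¹²
s = 1.93×10⁻⁴ mol/L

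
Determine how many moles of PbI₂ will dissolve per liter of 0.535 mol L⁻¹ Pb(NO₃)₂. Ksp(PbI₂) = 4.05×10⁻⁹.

PbI₂(s) ⇌ Pb²⁺(aq) + 2 I⁻(aq)
The solution already contains Pb²⁺ at 0.535 mol L⁻¹. Let s be the molar solubility of PbI₂.
[Pb²⁺] ≈ 0.535 mol L⁻¹ (common ion dominates); [I⁻] = 2s.
Ksp = [Pb²⁺][I⁻]^2 = (0.535)(2s)^2
(2s)^2 = 4.05×10⁻⁹ / (0.535) = 7.57×10⁻⁹
s = 4.35×10⁻⁵ mol L⁻¹

4.35×10⁻⁵ M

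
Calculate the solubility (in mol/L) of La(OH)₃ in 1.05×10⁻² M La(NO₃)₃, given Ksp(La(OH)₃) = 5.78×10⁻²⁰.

La(OH)₃(s) ⇌ La³⁺(aq) + 3 OH⁻(aq)
With La³⁺ already at 1.05×10⁻² M and s small, take [La³⁺] ≈ 1.05×10⁻² M and [OH⁻] = 3s.
Ksp = [La³⁺][OH⁻]^3 = (1.05×10⁻²)(3s)^3
(3s)^3 = 5.78×10⁻²⁰ / (1.05×10⁻²) = 5.50×10⁻¹⁸
s = 5.89×10⁻⁷ M

5.89×10⁻⁷ M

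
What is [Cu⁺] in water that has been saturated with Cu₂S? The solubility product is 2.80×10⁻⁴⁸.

1.78×10⁻¹⁶ M

Cu₂S(s) ⇌ 2 Cu⁺(aq) + S²⁻(aq)
If s mol/L of Cu₂S dissolves, [Cu⁺] = 2s and [S²⁻] = s.
Ksp = [Cu⁺]^2[S²⁻] = (2s)^2 · s = 4s^3 = 2.80×10⁻⁴⁸
s = 8.88×10⁻¹⁷ M
[Cu⁺] = 2s = 1.78×10⁻¹⁶ M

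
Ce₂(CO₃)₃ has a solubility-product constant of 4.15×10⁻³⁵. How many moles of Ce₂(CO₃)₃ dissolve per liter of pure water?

Ce₂(CO₃)₃(s) ⇌ 2 Ce³⁺(aq) + 3 CO₃²⁻(aq)
If s mol/L of Ce₂(CO₃)₃ dissolves, [Ce³⁺] = 2s and [CO₃²⁻] = 3s.
Ksp = [Ce³⁺]^2[CO₃²⁻]^3 = (2s)^2 · (3s)^3 = 108s^5
108s^5 = 4.15×10⁻³⁵  ⇒  s^5 = 3.84×10⁻³⁷
s = (3.84×10⁻³⁷)^(1/5) = 5.21×10⁻⁸ mol/L

5.21×10⁻⁸ M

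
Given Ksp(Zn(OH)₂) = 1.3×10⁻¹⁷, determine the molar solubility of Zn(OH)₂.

Zn(OH)₂(s) ⇌ Zn²⁺(aq) + 2 OH⁻(aq)
If s mol/L of Zn(OH)₂ dissolves, [Zn²⁺] = s and [OH⁻] = 2s.
Ksp = [Zn²⁺][OH⁻]^2 = s · (2s)^2 = 4s^3
4s^3 = 1.3×10⁻¹⁷  ⇒  s^3 = 3.3×10⁻¹⁸
s = 1.5×10⁻⁶ mol/L

1.5×10⁻⁶ M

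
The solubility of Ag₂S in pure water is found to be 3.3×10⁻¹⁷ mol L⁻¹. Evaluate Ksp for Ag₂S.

Ksp = 1.4×10⁻⁴⁹

Ag₂S(s) ⇌ 2 Ag⁺(aq) + S²⁻(aq)
For each mole of Ag₂S that dissolves per liter, [Ag⁺] = 2s and [S²⁻] = s; let s denote this solubility.
Ksp = [Ag⁺]^2[S²⁻] = (2s)^2 · s = 4s^3
Ksp = 4 × (3.3×10⁻¹⁷)^3 = 1.4×10⁻⁴⁹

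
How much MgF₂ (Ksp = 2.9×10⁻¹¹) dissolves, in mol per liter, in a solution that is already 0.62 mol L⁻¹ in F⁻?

7.5×10⁻¹¹ M

MgF₂(s) ⇌ Mg²⁺(aq) + 2 F⁻(aq)
With F⁻ already at 0.62 mol L⁻¹ and s small, take [F⁻] ≈ 0.62 mol L⁻¹ and [Mg²⁺] = s.
Ksp = [Mg²⁺][F⁻]^2 = s(0.62)^2
s = 2.9×10⁻¹¹ / (0.62)^2 = 7.5×10⁻¹¹
s = 7.5×10⁻¹¹ mol L⁻¹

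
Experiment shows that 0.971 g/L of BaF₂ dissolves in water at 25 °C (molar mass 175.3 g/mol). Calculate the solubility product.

Molar solubility s = (0.971 g/L) / (175.3 g/mol) = 5.5391×10⁻³ mol/L
BaF₂(s) ⇌ Ba²⁺(aq) + 2 F⁻(aq)
Call the molar solubility s, so that [Ba²⁺] = s and [F⁻] = 2s.
Ksp = [Ba²⁺][F⁻]^2 = s · (2s)^2 = 4s^3
Ksp = 4 × (5.5391×10⁻³)^3 = 6.80×10⁻⁷

Ksp = 6.80×10⁻⁷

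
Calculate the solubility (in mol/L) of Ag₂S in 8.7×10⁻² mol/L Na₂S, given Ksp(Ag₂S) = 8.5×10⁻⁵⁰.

4.9×10⁻²⁵ M

Ag₂S(s) ⇌ 2 Ag⁺(aq) + S²⁻(aq)
With S²⁻ already at 8.7×10⁻² mol/L and s small, take [S²⁻] ≈ 8.7×10⁻² mol/L and [Ag⁺] = 2s.
Ksp = [Ag⁺]^2[S²⁻] = (2s)^2(8.7×10⁻²)
(2s)^2 = 8.5×10⁻⁵⁰ / (8.7×10⁻²) = 9.8×10⁻⁴⁹
s = 4.9×10⁻²⁵ mol/L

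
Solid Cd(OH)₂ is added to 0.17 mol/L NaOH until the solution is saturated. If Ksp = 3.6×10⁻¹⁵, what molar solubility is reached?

Cd(OH)₂(s) ⇌ Cd²⁺(aq) + 2 OH⁻(aq)
Let s be the solubility of Cd(OH)₂ here. The common ion gives [OH⁻] ≈ 0.17 mol/L, and [Cd²⁺] = s.
Ksp = [Cd²⁺][OH⁻]^2 = s(0.17)^2
s = 3.6×10⁻¹⁵ / (0.17)^2 = 1.2×10⁻¹³
s = 1.2×10⁻¹³ mol/L

1.2×10⁻¹³ M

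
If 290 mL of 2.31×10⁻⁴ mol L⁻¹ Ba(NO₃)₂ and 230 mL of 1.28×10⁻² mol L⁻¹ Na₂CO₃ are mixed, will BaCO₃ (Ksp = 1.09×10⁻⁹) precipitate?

Total volume after mixing = 290 + 230 = 520 mL.
[Ba²⁺] = (2.31×10⁻⁴)(290)/520 = 1.29×10⁻⁴ mol L⁻¹
[CO₃²⁻] = (1.28×10⁻²)(230)/520 = 5.66×10⁻³ mol L⁻¹
Q = [Ba²⁺][CO₃²⁻] = 7.29×10⁻⁷
Q = 7.29×10⁻⁷ > Ksp = 1.09×10⁻⁹, so the solution is supersaturated and BaCO₃ precipitates.

Yes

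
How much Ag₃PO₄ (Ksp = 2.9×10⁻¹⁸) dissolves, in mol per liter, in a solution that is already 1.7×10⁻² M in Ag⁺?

Ag₃PO₄(s) ⇌ 3 Ag⁺(aq) + PO₄³⁻(aq)
The solution already contains Ag⁺ at 1.7×10⁻² M. Let s be the molar solubility of Ag₃PO₄.
[Ag⁺] ≈ 1.7×10⁻² M (common ion dominates); [PO₄³⁻] = s.
Ksp = [Ag⁺]^3[PO₄³⁻] = (1.7×10⁻²)^3s
s = 2.9×10⁻¹⁸ / (1.7×10⁻²)^3 = 5.9×10⁻¹³
s = 5.9×10⁻¹³ M

5.9×10⁻¹³ M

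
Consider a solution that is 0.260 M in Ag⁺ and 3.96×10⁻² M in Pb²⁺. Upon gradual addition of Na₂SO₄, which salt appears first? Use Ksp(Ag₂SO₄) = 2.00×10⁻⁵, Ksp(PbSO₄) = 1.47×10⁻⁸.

Each salt precipitates once Q = Ksp for that salt.
For Ag₂SO₄: [SO₄²⁻] = (Ksp/[Ag⁺]^2) = 2.96×10⁻⁴ M
For PbSO₄: [SO₄²⁻] = (Ksp/[Pb²⁺]) = 3.71×10⁻⁷ M
Since PbSO₄ needs less SO₄²⁻ to reach saturation, it precipitates first.

PbSO₄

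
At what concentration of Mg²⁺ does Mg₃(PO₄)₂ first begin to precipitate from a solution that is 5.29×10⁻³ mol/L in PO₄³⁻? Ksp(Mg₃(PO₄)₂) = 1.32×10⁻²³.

7.78×10⁻⁷ M

A salt starts to precipitate once the ion product Q reaches its Ksp.
Mg₃(PO₄)₂(s) ⇌ 3 Mg²⁺(aq) + 2 PO₄³⁻(aq)
Ksp = [Mg²⁺]^3[PO₄³⁻]^2 = [Mg²⁺]^3(5.29×10⁻³)^2
[Mg²⁺]^3 = 1.32×10⁻²³ / (5.29×10⁻³)^2 = 4.72×10⁻¹⁹
[Mg²⁺] = 7.78×10⁻⁷ mol/L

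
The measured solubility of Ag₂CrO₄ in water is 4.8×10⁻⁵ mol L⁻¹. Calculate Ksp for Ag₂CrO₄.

Ksp = 4.4×10⁻¹³

Ag₂CrO₄(s) ⇌ 2 Ag⁺(aq) + CrO₄²⁻(aq)
Call the molar solubility s, so that [Ag⁺] = 2s and [CrO₄²⁻] = s.
Ksp = [Ag⁺]^2[CrO₄²⁻] = (2s)^2 · s = 4s^3
Ksp = 4 × (4.8×10⁻⁵)^3 = 4.4×10⁻¹³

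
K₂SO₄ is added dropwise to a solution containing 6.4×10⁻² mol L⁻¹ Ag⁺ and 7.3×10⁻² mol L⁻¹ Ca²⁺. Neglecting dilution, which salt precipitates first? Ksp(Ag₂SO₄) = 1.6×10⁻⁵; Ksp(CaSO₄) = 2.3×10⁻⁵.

A salt starts to precipitate once the ion product Q reaches its Ksp.
For Ag₂SO₄: [SO₄²⁻] = (Ksp/[Ag⁺]^2) = 3.9×10⁻³ mol L⁻¹
For CaSO₄: [SO₄²⁻] = (Ksp/[Ca²⁺]) = 3.2×10⁻⁴ mol L⁻¹
The smaller threshold [SO₄²⁻] is reached first, so CaSO₄ precipitates first.

CaSO₄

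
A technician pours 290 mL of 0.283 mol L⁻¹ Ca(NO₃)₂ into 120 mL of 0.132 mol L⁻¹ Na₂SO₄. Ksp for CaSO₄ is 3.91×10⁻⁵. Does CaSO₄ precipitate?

After mixing, V = 290 mL + 120 mL = 410 mL.
[Ca²⁺] = (0.283)(290)/410 = 0.200 mol L⁻¹
[SO₄²⁻] = (0.132)(120)/410 = 3.86×10⁻² mol L⁻¹
Q = [Ca²⁺][SO₄²⁻] = 7.73×10⁻³
Q = 7.73×10⁻³ > Ksp = 3.91×10⁻⁵, so the solution is supersaturated and CaSO₄ precipitates.

Yes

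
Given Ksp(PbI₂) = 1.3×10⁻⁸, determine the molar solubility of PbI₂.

1.5×10⁻³ M

PbI₂(s) ⇌ Pb²⁺(aq) + 2 I⁻(aq)
Let s be the molar solubility. Then [Pb²⁺] = s and [I⁻] = 2s.
Ksp = [Pb²⁺][I⁻]^2 = s · (2s)^2 = 4s^3
4s^3 = 1.3×10⁻⁸  ⇒  s^3 = 3.3×10⁻⁹
s = (3.3×10⁻⁹)^(1/3) = 1.5×10⁻³ mol L⁻¹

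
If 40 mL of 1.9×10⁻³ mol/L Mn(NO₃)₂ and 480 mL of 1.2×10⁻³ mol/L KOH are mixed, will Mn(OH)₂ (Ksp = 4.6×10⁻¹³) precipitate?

Yes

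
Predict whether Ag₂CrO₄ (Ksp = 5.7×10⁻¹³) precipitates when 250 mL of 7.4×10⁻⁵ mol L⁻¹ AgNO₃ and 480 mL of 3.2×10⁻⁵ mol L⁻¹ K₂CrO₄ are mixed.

The combined volume is 730 mL.
[Ag⁺] = (7.4×10⁻⁵)(250)/730 = 2.5×10⁻⁵ mol L⁻¹
[CrO₄²⁻] = (3.2×10⁻⁵)(480)/730 = 2.1×10⁻⁵ mol L⁻¹
Q = [Ag⁺]^2[CrO₄²⁻] = 1.4×10⁻¹⁴
Q < Ksp (1.4×10⁻¹⁴ vs 5.7×10⁻¹³); the solution remains unsaturated and no precipitate forms.

No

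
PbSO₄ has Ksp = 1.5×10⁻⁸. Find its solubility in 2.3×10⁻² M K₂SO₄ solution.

PbSO₄(s) ⇌ Pb²⁺(aq) + SO₄²⁻(aq)
With SO₄²⁻ already at 2.3×10⁻² M and s small, take [SO₄²⁻] ≈ 2.3×10⁻² M and [Pb²⁺] = s.
Ksp = [Pb²⁺][SO₄²⁻] = s(2.3×10⁻²)
s = 1.5×10⁻⁸ / (2.3×10⁻²) = 6.5×10⁻⁷
s = 6.5×10⁻⁷ M

6.5×10⁻⁷ M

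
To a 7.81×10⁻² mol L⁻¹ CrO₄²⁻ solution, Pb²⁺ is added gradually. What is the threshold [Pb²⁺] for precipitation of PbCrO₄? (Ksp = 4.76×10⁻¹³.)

6.09×10⁻¹² M

The threshold for precipitation is Q = Ksp.
PbCrO₄(s) ⇌ Pb²⁺(aq) + CrO₄²⁻(aq)
Ksp = [Pb²⁺][CrO₄²⁻] = [Pb²⁺](7.81×10⁻²)
[Pb²⁺] = 4.76×10⁻¹³ / (7.81×10⁻²) = 6.09×10⁻¹²
[Pb²⁺] = 6.09×10⁻¹² mol L⁻¹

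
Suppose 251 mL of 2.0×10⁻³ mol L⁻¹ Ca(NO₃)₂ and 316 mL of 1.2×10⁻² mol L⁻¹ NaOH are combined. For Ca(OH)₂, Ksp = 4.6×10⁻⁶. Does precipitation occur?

No

After mixing, V = 251 mL + 316 mL = 567 mL.
[Ca²⁺] = (2.0×10⁻³)(251)/567 = 8.9×10⁻⁴ mol L⁻¹
[OH⁻] = (1.2×10⁻²)(316)/567 = 6.7×10⁻³ mol L⁻¹
Q = [Ca²⁺][OH⁻]^2 = 4.0×10⁻⁸
Q = 4.0×10⁻⁸ < Ksp = 4.6×10⁻⁶, so the solution is unsaturated and no precipitate forms.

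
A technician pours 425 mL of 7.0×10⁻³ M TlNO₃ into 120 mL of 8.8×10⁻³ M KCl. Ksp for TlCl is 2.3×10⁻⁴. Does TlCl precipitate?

Total volume after mixing = 425 + 120 = 545 mL.
[Tl⁺] = (7.0×10⁻³)(425)/545 = 5.5×10⁻³ M
[Cl⁻] = (8.8×10⁻³)(120)/545 = 1.9×10⁻³ M
Q = [Tl⁺][Cl⁻] = 1.1×10⁻⁵
Q < Ksp (1.1×10⁻⁵ vs 2.3×10⁻⁴); the solution remains unsaturated and no precipitate forms.

No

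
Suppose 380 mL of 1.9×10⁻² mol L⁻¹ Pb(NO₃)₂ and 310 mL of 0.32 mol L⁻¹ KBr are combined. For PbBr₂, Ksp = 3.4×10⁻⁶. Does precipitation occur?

Yes

The combined volume is 690 mL.
[Pb²⁺] = (1.9×10⁻²)(380)/690 = 1.0×10⁻² mol L⁻¹
[Br⁻] = (0.32)(310)/690 = 0.14 mol L⁻¹
Q = [Pb²⁺][Br⁻]^2 = 2.2×10⁻⁴
Since Q (2.2×10⁻⁴) exceeds Ksp (3.4×10⁻⁶), PbBr₂ will precipitate.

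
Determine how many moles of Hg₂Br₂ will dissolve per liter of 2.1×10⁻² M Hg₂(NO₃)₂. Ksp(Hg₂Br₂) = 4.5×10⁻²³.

2.3×10⁻¹¹ M

Hg₂Br₂(s) ⇌ Hg₂²⁺(aq) + 2 Br⁻(aq)
The solution already contains Hg₂²⁺ at 2.1×10⁻² M. Let s be the molar solubility of Hg₂Br₂.
[Hg₂²⁺] ≈ 2.1×10⁻² M (common ion dominates); [Br⁻] = 2s.
Ksp = [Hg₂²⁺][Br⁻]^2 = (2.1×10⁻²)(2s)^2
(2s)^2 = 4.5×10⁻²³ / (2.1×10⁻²) = 2.1×10⁻²¹
s = 2.3×10⁻¹¹ M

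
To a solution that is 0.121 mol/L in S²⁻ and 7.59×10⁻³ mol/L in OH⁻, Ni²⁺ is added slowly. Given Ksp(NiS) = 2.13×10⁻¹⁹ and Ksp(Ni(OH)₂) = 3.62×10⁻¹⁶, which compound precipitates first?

NiS

Each salt precipitates once Q = Ksp for that salt.
For NiS: [Ni²⁺] = (Ksp/[S²⁻]) = 1.76×10⁻¹⁸ mol/L
For Ni(OH)₂: [Ni²⁺] = (Ksp/[OH⁻]^2) = 6.28×10⁻¹² mol/L
Since NiS needs less Ni²⁺ to reach saturation, it precipitates first.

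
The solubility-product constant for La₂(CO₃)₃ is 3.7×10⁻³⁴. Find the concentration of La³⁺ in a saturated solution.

La₂(CO₃)₃(s) ⇌ 2 La³⁺(aq) + 3 CO₃²⁻(aq)
With molar solubility s: [La³⁺] = 2s, [CO₃²⁻] = 3s.
Ksp = [La³⁺]^2[CO₃²⁻]^3 = (2s)^2 · (3s)^3 = 108s^5 = 3.7×10⁻³⁴
s = 8.1×10⁻⁸ M
[La³⁺] = 2s = 1.6×10⁻⁷ M

1.6×10⁻⁷ M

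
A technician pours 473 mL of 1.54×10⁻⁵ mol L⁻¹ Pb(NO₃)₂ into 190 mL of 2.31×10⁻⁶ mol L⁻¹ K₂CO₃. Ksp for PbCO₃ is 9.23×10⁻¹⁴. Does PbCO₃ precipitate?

Yes

Total volume after mixing = 473 + 190 = 663 mL.
[Pb²⁺] = (1.54×10⁻⁵)(473)/663 = 1.10×10⁻⁵ mol L⁻¹
[CO₃²⁻] = (2.31×10⁻⁶)(190)/663 = 6.62×10⁻⁷ mol L⁻¹
Q = [Pb²⁺][CO₃²⁻] = 7.27×10⁻¹²
Since Q (7.27×10⁻¹²) exceeds Ksp (9.23×10⁻¹⁴), PbCO₃ will precipitate.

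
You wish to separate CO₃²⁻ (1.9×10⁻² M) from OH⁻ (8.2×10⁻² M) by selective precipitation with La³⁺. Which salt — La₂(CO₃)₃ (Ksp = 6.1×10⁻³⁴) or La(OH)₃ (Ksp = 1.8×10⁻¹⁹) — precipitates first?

La(OH)₃

A salt starts to precipitate once the ion product Q reaches its Ksp.
For La₂(CO₃)₃: [La³⁺] = (Ksp/[CO₃²⁻]^3)^(1/2) = 9.4×10⁻¹⁵ M
For La(OH)₃: [La³⁺] = (Ksp/[OH⁻]^3) = 3.3×10⁻¹⁶ M
The smaller threshold [La³⁺] is reached first, so La(OH)₃ precipitates first.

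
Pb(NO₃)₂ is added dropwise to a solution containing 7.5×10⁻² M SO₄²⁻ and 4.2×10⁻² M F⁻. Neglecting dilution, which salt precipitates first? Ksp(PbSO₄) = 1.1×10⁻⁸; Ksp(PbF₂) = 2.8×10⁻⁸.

Precipitation of each salt begins when its ion product equals Ksp.
For PbSO₄: [Pb²⁺] = (Ksp/[SO₄²⁻]) = 1.5×10⁻⁷ M
For PbF₂: [Pb²⁺] = (Ksp/[F⁻]^2) = 1.6×10⁻⁵ M
PbSO₄ requires the lower [Pb²⁺], so it precipitates first.

PbSO₄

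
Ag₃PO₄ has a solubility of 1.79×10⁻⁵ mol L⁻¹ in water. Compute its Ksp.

Ag₃PO₄(s) ⇌ 3 Ag⁺(aq) + PO₄³⁻(aq)
Let s be the molar solubility. Then [Ag⁺] = 3s and [PO₄³⁻] = s.
Ksp = [Ag⁺]^3[PO₄³⁻] = (3s)^3 · s = 27s^4
Ksp = 27 × (1.79×10⁻⁵)^4 = 2.77×10⁻¹⁸

Ksp = 2.77×10⁻¹⁸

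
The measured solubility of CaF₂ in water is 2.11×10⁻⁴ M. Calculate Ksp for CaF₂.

CaF₂(s) ⇌ Ca²⁺(aq) + 2 F⁻(aq)
With molar solubility s: [Ca²⁺] = s, [F⁻] = 2s.
Ksp = [Ca²⁺][F⁻]^2 = s · (2s)^2 = 4s^3
Ksp = 4 × (2.11×10⁻⁴)^3 = 3.76×10⁻¹¹

Ksp = 3.76×10⁻¹¹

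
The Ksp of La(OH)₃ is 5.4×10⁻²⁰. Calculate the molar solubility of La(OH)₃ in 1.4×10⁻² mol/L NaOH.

2.0×10⁻¹⁴ M

La(OH)₃(s) ⇌ La³⁺(aq) + 3 OH⁻(aq)
OH⁻ is already present at 1.4×10⁻² mol/L. If s mol/L of La(OH)₃ dissolves, [La³⁺] = s while [OH⁻] ≈ 1.4×10⁻² mol/L.
Ksp = [La³⁺][OH⁻]^3 = s(1.4×10⁻²)^3
s = 5.4×10⁻²⁰ / (1.4×10⁻²)^3 = 2.0×10⁻¹⁴
s = 2.0×10⁻¹⁴ mol/L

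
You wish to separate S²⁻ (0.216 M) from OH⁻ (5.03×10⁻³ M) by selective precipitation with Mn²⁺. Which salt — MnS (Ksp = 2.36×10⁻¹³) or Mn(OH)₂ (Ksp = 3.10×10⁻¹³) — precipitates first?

A salt starts to precipitate once the ion product Q reaches its Ksp.
For MnS: [Mn²⁺] = (Ksp/[S²⁻]) = 1.09×10⁻¹² M
For Mn(OH)₂: [Mn²⁺] = (Ksp/[OH⁻]^2) = 1.23×10⁻⁸ M
MnS requires the lower [Mn²⁺], so it precipitates first.

MnS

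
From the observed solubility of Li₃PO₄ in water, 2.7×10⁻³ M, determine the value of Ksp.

Li₃PO₄(s) ⇌ 3 Li⁺(aq) + PO₄³⁻(aq)
For each mole of Li₃PO₄ that dissolves per liter, [Li⁺] = 3s and [PO₄³⁻] = s; let s denote this solubility.
Ksp = [Li⁺]^3[PO₄³⁻] = (3s)^3 · s = 27s^4
Ksp = 27 × (2.7×10⁻³)^4 = 1.4×10⁻⁹

Ksp = 1.4×10⁻⁹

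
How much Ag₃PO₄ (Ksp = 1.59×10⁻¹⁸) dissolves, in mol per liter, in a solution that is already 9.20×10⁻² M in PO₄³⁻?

8.62×10⁻⁷ M

Ag₃PO₄(s) ⇌ 3 Ag⁺(aq) + PO₄³⁻(aq)
The solution already contains PO₄³⁻ at 9.20×10⁻² M. Let s be the molar solubility of Ag₃PO₄.
[PO₄³⁻] ≈ 9.20×10⁻² M (common ion dominates); [Ag⁺] = 3s.
Ksp = [Ag⁺]^3[PO₄³⁻] = (3s)^3(9.20×10⁻²)
(3s)^3 = 1.59×10⁻¹⁸ / (9.20×10⁻²) = 1.73×10⁻¹⁷
s = 8.62×10⁻⁷ M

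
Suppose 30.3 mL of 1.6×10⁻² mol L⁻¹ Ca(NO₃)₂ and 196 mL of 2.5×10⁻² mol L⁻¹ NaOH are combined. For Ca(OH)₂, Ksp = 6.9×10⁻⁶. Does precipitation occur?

The combined volume is 226.3 mL.
[Ca²⁺] = (1.6×10⁻²)(30.3)/226.3 = 2.1×10⁻³ mol L⁻¹
[OH⁻] = (2.5×10⁻²)(196)/226.3 = 2.2×10⁻² mol L⁻¹
Q = [Ca²⁺][OH⁻]^2 = 1.0×10⁻⁶
Q = 1.0×10⁻⁶ < Ksp = 6.9×10⁻⁶, so the solution is unsaturated and no precipitate forms.

No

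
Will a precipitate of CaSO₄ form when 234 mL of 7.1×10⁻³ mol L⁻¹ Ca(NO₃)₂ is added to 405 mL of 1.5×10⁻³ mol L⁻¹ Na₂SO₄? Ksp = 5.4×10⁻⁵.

Total volume after mixing = 234 + 405 = 639 mL.
[Ca²⁺] = (7.1×10⁻³)(234)/639 = 2.6×10⁻³ mol L⁻¹
[SO₄²⁻] = (1.5×10⁻³)(405)/639 = 9.5×10⁻⁴ mol L⁻¹
Q = [Ca²⁺][SO₄²⁻] = 2.5×10⁻⁶
Q = 2.5×10⁻⁶ < Ksp = 5.4×10⁻⁵, so the solution is unsaturated and no precipitate forms.

No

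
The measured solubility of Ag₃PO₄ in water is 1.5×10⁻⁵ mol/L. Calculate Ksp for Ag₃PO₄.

Ksp = 1.4×10⁻¹⁸

Ag₃PO₄(s) ⇌ 3 Ag⁺(aq) + PO₄³⁻(aq)
Let s be the molar solubility. Then [Ag⁺] = 3s and [PO₄³⁻] = s.
Ksp = [Ag⁺]^3[PO₄³⁻] = (3s)^3 · s = 27s^4
Ksp = 27 × (1.5×10⁻⁵)^4 = 1.4×10⁻¹⁸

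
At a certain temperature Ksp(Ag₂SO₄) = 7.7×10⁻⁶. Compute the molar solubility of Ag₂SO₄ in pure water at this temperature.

1.2×10⁻² M

Ag₂SO₄(s) ⇌ 2 Ag⁺(aq) + SO₄²⁻(aq)
With molar solubility s: [Ag⁺] = 2s, [SO₄²⁻] = s.
Ksp = [Ag⁺]^2[SO₄²⁻] = (2s)^2 · s = 4s^3
4s^3 = 7.7×10⁻⁶  ⇒  s^3 = 1.9×10⁻⁶
Taking the 3rd root, s = 1.2×10⁻² mol/L.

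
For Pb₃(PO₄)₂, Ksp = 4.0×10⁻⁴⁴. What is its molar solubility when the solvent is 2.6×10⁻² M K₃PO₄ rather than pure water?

1.3×10⁻¹⁴ M

Pb₃(PO₄)₂(s) ⇌ 3 Pb²⁺(aq) + 2 PO₄³⁻(aq)
PO₄³⁻ is already present at 2.6×10⁻² M. If s mol/L of Pb₃(PO₄)₂ dissolves, [Pb²⁺] = 3s while [PO₄³⁻] ≈ 2.6×10⁻² M.
Ksp = [Pb²⁺]^3[PO₄³⁻]^2 = (3s)^3(2.6×10⁻²)^2
(3s)^3 = 4.0×10⁻⁴⁴ / (2.6×10⁻²)^2 = 5.9×10⁻⁴¹
s = 1.3×10⁻¹⁴ M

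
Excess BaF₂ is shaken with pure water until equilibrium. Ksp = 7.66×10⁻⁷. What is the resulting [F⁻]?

1.15×10⁻² M

BaF₂(s) ⇌ Ba²⁺(aq) + 2 F⁻(aq)
Let s be the molar solubility. Then [Ba²⁺] = s and [F⁻] = 2s.
Ksp = [Ba²⁺][F⁻]^2 = s · (2s)^2 = 4s^3 = 7.66×10⁻⁷
s = 5.76×10⁻³ mol/L
[F⁻] = 2s = 1.15×10⁻² mol/L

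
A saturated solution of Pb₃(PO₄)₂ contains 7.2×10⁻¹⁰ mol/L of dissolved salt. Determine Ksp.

Pb₃(PO₄)₂(s) ⇌ 3 Pb²⁺(aq) + 2 PO₄³⁻(aq)
If s mol/L of Pb₃(PO₄)₂ dissolves, [Pb²⁺] = 3s and [PO₄³⁻] = 2s.
Ksp = [Pb²⁺]^3[PO₄³⁻]^2 = (3s)^3 · (2s)^2 = 108s^5
Ksp = 108 × (7.2×10⁻¹⁰)^5 = 2.1×10⁻⁴⁴

Ksp = 2.1×10⁻⁴⁴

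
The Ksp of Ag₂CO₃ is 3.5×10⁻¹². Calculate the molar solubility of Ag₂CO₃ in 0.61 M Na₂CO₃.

Ag₂CO₃(s) ⇌ 2 Ag⁺(aq) + CO₃²⁻(aq)
The solution already contains CO₃²⁻ at 0.61 M. Let s be the molar solubility of Ag₂CO₃.
[CO₃²⁻] ≈ 0.61 M (common ion dominates); [Ag⁺] = 2s.
Ksp = [Ag⁺]^2[CO₃²⁻] = (2s)^2(0.61)
(2s)^2 = 3.5×10⁻¹² / (0.61) = 5.7×10⁻¹²
s = 1.2×10⁻⁶ M

1.2×10⁻⁶ M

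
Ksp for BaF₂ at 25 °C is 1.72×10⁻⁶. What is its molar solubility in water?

BaF₂(s) ⇌ Ba²⁺(aq) + 2 F⁻(aq)
Let s be the molar solubility. Then [Ba²⁺] = s and [F⁻] = 2s.
Ksp = [Ba²⁺][F⁻]^2 = s · (2s)^2 = 4s^3
4s^3 = 1.72×10⁻⁶  ⇒  s^3 = 4.30×10⁻⁷
s = 7.55×10⁻³ M

7.55×10⁻³ M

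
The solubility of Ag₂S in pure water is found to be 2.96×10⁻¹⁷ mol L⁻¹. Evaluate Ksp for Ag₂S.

Ksp = 1.04×10⁻⁴⁹

Ag₂S(s) ⇌ 2 Ag⁺(aq) + S²⁻(aq)
Call the molar solubility s, so that [Ag⁺] = 2s and [S²⁻] = s.
Ksp = [Ag⁺]^2[S²⁻] = (2s)^2 · s = 4s^3
Ksp = 4 × (2.96×10⁻¹⁷)^3 = 1.04×10⁻⁴⁹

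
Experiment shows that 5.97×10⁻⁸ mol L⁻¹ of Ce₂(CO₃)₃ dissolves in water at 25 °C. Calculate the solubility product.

Ce₂(CO₃)₃(s) ⇌ 2 Ce³⁺(aq) + 3 CO₃²⁻(aq)
Let s be the molar solubility. Then [Ce³⁺] = 2s and [CO₃²⁻] = 3s.
Ksp = [Ce³⁺]^2[CO₃²⁻]^3 = (2s)^2 · (3s)^3 = 108s^5
Ksp = 108 × (5.97×10⁻⁸)^5 = 8.19×10⁻³⁵

Ksp = 8.19×10⁻³⁵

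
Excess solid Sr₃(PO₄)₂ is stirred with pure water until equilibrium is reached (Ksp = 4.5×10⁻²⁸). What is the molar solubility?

1.3×10⁻⁶ M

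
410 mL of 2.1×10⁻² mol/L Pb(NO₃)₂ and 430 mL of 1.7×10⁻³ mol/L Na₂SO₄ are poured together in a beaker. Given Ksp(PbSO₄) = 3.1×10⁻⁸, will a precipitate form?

Total volume after mixing = 410 + 430 = 840 mL.
[Pb²⁺] = (2.1×10⁻²)(410)/840 = 1.0×10⁻² mol/L
[SO₄²⁻] = (1.7×10⁻³)(430)/840 = 8.7×10⁻⁴ mol/L
Q = [Pb²⁺][SO₄²⁻] = 8.9×10⁻⁶
Q = 8.9×10⁻⁶ > Ksp = 3.1×10⁻⁸, so the solution is supersaturated and PbSO₄ precipitates.

Yes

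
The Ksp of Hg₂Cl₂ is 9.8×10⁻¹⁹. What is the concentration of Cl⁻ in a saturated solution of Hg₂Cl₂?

Hg₂Cl₂(s) ⇌ Hg₂²⁺(aq) + 2 Cl⁻(aq)
Call the molar solubility s, so that [Hg₂²⁺] = s and [Cl⁻] = 2s.
Ksp = [Hg₂²⁺][Cl⁻]^2 = s · (2s)^2 = 4s^3 = 9.8×10⁻¹⁹
s = 6.3×10⁻⁷ M
[Cl⁻] = 2s = 1.3×10⁻⁶ M

1.3×10⁻⁶ M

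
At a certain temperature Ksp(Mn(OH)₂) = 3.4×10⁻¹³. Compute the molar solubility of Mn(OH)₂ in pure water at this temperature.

Mn(OH)₂(s) ⇌ Mn²⁺(aq) + 2 OH⁻(aq)
With molar solubility s: [Mn²⁺] = s, [OH⁻] = 2s.
Ksp = [Mn²⁺][OH⁻]^2 = s · (2s)^2 = 4s^3
4s^3 = 3.4×10⁻¹³  ⇒  s^3 = 8.5×10⁻¹⁴
Taking the 3rd root, s = 4.4×10⁻⁵ mol L⁻¹.

4.4×10⁻⁵ M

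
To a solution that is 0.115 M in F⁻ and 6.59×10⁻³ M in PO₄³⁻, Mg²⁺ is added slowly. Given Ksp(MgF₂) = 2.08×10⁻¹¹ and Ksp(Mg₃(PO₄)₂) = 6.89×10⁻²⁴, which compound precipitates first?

Precipitation begins when Q = Ksp.
For MgF₂: [Mg²⁺] = (Ksp/[F⁻]^2) = 1.57×10⁻⁹ M
For Mg₃(PO₄)₂: [Mg²⁺] = (Ksp/[PO₄³⁻]^2)^(1/3) = 5.41×10⁻⁷ M
MgF₂ requires the lower [Mg²⁺], so it precipitates first.

MgF₂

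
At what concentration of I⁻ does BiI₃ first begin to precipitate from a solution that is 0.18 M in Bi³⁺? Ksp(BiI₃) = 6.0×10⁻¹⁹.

A salt starts to precipitate once the ion product Q reaches its Ksp.
BiI₃(s) ⇌ Bi³⁺(aq) + 3 I⁻(aq)
Ksp = [Bi³⁺][I⁻]^3 = [I⁻]^3(0.18)
[I⁻]^3 = 6.0×10⁻¹⁹ / (0.18) = 3.3×10⁻¹⁸
[I⁻] = 1.5×10⁻⁶ M

1.5×10⁻⁶ M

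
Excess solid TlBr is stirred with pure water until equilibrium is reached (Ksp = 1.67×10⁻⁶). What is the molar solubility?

TlBr(s) ⇌ Tl⁺(aq) + Br⁻(aq)
If s mol/L of TlBr dissolves, [Tl⁺] = s and [Br⁻] = s.
Ksp = [Tl⁺][Br⁻] = s · s = s^2
s^2 = 1.67×10⁻⁶
Taking the 2nd root, s = 1.29×10⁻³ mol/L.

1.29×10⁻³ M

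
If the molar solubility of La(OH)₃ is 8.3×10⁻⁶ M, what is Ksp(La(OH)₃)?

Ksp = 1.3×10⁻¹⁹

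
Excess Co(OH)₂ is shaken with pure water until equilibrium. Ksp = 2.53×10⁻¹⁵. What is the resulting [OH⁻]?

Co(OH)₂(s) ⇌ Co²⁺(aq) + 2 OH⁻(aq)
For each mole of Co(OH)₂ that dissolves per liter, [Co²⁺] = s and [OH⁻] = 2s; let s denote this solubility.
Ksp = [Co²⁺][OH⁻]^2 = s · (2s)^2 = 4s^3 = 2.53×10⁻¹⁵
s = 8.58×10⁻⁶ M
[OH⁻] = 2s = 1.72×10⁻⁵ M

1.72×10⁻⁵ M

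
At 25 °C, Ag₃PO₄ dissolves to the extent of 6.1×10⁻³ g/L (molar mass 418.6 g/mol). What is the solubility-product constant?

Ksp = 1.2×10⁻¹⁸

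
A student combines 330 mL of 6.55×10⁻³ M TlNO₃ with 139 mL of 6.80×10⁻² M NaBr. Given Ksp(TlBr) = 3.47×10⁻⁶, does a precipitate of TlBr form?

Total volume after mixing = 330 + 139 = 469 mL.
[Tl⁺] = (6.55×10⁻³)(330)/469 = 4.61×10⁻³ M
[Br⁻] = (6.80×10⁻²)(139)/469 = 2.02×10⁻² M
Q = [Tl⁺][Br⁻] = 9.29×10⁻⁵
Because Q > Ksp (9.29×10⁻⁵ vs 3.47×10⁻⁶), a precipitate of TlBr forms.

Yes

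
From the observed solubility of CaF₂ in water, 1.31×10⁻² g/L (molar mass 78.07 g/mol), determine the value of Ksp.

s = (1.31×10⁻² g L⁻¹)/(78.07 g mol⁻¹) = 1.6780×10⁻⁴ M
CaF₂(s) ⇌ Ca²⁺(aq) + 2 F⁻(aq)
Call the molar solubility s, so that [Ca²⁺] = s and [F⁻] = 2s.
Ksp = [Ca²⁺][F⁻]^2 = s · (2s)^2 = 4s^3
Ksp = 4 × (1.6780×10⁻⁴)^3 = 1.89×10⁻¹¹

Ksp = 1.89×10⁻¹¹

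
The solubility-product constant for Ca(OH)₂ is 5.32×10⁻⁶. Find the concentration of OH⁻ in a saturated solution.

Ca(OH)₂(s) ⇌ Ca²⁺(aq) + 2 OH⁻(aq)
Call the molar solubility s, so that [Ca²⁺] = s and [OH⁻] = 2s.
Ksp = [Ca²⁺][OH⁻]^2 = s · (2s)^2 = 4s^3 = 5.32×10⁻⁶
s = 1.10×10⁻² mol/L
[OH⁻] = 2s = 2.20×10⁻² mol/L

2.20×10⁻² M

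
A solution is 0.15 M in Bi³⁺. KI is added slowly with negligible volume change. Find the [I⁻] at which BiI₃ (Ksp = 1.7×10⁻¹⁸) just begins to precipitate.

A salt starts to precipitate once the ion product Q reaches its Ksp.
BiI₃(s) ⇌ Bi³⁺(aq) + 3 I⁻(aq)
Ksp = [Bi³⁺][I⁻]^3 = [I⁻]^3(0.15)
[I⁻]^3 = 1.7×10⁻¹⁸ / (0.15) = 1.1×10⁻¹⁷
[I⁻] = 2.2×10⁻⁶ M

2.2×10⁻⁶ M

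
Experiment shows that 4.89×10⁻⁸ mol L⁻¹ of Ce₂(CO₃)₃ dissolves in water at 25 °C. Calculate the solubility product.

Ksp = 3.02×10⁻³⁵

Ce₂(CO₃)₃(s) ⇌ 2 Ce³⁺(aq) + 3 CO₃²⁻(aq)
If s mol/L of Ce₂(CO₃)₃ dissolves, [Ce³⁺] = 2s and [CO₃²⁻] = 3s.
Ksp = [Ce³⁺]^2[CO₃²⁻]^3 = (2s)^2 · (3s)^3 = 108s^5
Ksp = 108 × (4.89×10⁻⁸)^5 = 3.02×10⁻³⁵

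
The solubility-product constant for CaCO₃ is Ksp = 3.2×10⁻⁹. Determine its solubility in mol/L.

5.7×10⁻⁵ M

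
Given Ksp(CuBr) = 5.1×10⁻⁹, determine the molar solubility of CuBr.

CuBr(s) ⇌ Cu⁺(aq) + Br⁻(aq)
If s mol/L of CuBr dissolves, [Cu⁺] = s and [Br⁻] = s.
Ksp = [Cu⁺][Br⁻] = s · s = s^2
s^2 = 5.1×10⁻⁹
s = (5.1×10⁻⁹)^(1/2) = 7.1×10⁻⁵ mol L⁻¹

7.1×10⁻⁵ M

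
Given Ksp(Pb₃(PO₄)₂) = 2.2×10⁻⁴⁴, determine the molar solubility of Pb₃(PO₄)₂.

Pb₃(PO₄)₂(s) ⇌ 3 Pb²⁺(aq) + 2 PO₄³⁻(aq)
Let s be the molar solubility. Then [Pb²⁺] = 3s and [PO₄³⁻] = 2s.
Ksp = [Pb²⁺]^3[PO₄³⁻]^2 = (3s)^3 · (2s)^2 = 108s^5
108s^5 = 2.2×10⁻⁴⁴  ⇒  s^5 = 2.0×10⁻⁴⁶
s = 7.3×10⁻¹⁰ mol/L

7.3×10⁻¹⁰ M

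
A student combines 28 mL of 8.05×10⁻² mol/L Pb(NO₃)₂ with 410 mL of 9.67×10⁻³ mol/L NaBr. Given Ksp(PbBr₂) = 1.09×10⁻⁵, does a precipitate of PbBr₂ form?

No

The combined volume is 438 mL.
[Pb²⁺] = (8.05×10⁻²)(28)/438 = 5.15×10⁻³ mol/L
[Br⁻] = (9.67×10⁻³)(410)/438 = 9.05×10⁻³ mol/L
Q = [Pb²⁺][Br⁻]^2 = 4.22×10⁻⁷
Since Q (4.22×10⁻⁷) is less than Ksp (1.09×10⁻⁵), no PbBr₂ precipitates.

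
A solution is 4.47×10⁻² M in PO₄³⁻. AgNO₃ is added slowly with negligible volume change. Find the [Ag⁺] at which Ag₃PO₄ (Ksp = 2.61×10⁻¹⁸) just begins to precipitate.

3.88×10⁻⁶ M

Precipitation of each salt begins when its ion product equals Ksp.
Ag₃PO₄(s) ⇌ 3 Ag⁺(aq) + PO₄³⁻(aq)
Ksp = [Ag⁺]^3[PO₄³⁻] = [Ag⁺]^3(4.47×10⁻²)
[Ag⁺]^3 = 2.61×10⁻¹⁸ / (4.47×10⁻²) = 5.84×10⁻¹⁷
[Ag⁺] = 3.88×10⁻⁶ M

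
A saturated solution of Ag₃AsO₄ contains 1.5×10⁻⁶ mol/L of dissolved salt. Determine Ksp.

Ag₃AsO₄(s) ⇌ 3 Ag⁺(aq) + AsO₄³⁻(aq)
If s mol/L of Ag₃AsO₄ dissolves, [Ag⁺] = 3s and [AsO₄³⁻] = s.
Ksp = [Ag⁺]^3[AsO₄³⁻] = (3s)^3 · s = 27s^4
Ksp = 27 × (1.5×10⁻⁶)^4 = 1.4×10⁻²²

Ksp = 1.4×10⁻²²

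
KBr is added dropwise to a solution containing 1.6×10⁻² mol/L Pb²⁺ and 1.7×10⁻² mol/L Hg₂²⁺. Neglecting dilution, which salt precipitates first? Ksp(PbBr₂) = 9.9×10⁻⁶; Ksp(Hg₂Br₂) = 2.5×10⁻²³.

Hg₂Br₂

The threshold for precipitation is Q = Ksp.
For PbBr₂: [Br⁻] = (Ksp/[Pb²⁺])^(1/2) = 2.5×10⁻² mol/L
For Hg₂Br₂: [Br⁻] = (Ksp/[Hg₂²⁺])^(1/2) = 3.8×10⁻¹¹ mol/L
The smaller threshold [Br⁻] is reached first, so Hg₂Br₂ precipitates first.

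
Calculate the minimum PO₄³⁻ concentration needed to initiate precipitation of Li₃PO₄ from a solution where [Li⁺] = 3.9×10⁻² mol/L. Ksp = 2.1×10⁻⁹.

3.5×10⁻⁵ M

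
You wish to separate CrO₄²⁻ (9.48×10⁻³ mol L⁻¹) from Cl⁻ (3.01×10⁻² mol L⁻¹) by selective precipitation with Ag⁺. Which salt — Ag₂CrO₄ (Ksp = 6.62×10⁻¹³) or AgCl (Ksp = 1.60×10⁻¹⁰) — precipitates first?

Each salt precipitates once Q = Ksp for that salt.
For Ag₂CrO₄: [Ag⁺] = (Ksp/[CrO₄²⁻])^(1/2) = 8.36×10⁻⁶ mol L⁻¹
For AgCl: [Ag⁺] = (Ksp/[Cl⁻]) = 5.32×10⁻⁹ mol L⁻¹
Since AgCl needs less Ag⁺ to reach saturation, it precipitates first.

AgCl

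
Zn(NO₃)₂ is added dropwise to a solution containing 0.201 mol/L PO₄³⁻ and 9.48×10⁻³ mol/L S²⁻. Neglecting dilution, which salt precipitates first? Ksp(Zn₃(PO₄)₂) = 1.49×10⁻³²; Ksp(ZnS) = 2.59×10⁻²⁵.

ZnS

A salt starts to precipitate once the ion product Q reaches its Ksp.
For Zn₃(PO₄)₂: [Zn²⁺] = (Ksp/[PO₄³⁻]^2)^(1/3) = 7.17×10⁻¹¹ mol/L
For ZnS: [Zn²⁺] = (Ksp/[S²⁻]) = 2.73×10⁻²³ mol/L
The smaller threshold [Zn²⁺] is reached first, so ZnS precipitates first.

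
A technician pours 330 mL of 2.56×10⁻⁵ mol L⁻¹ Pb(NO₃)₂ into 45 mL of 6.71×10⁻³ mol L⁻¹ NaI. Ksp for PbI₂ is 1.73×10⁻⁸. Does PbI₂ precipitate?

Total volume after mixing = 330 + 45 = 375 mL.
[Pb²⁺] = (2.56×10⁻⁵)(330)/375 = 2.25×10⁻⁵ mol L⁻¹
[I⁻] = (6.71×10⁻³)(45)/375 = 8.05×10⁻⁴ mol L⁻¹
Q = [Pb²⁺][I⁻]^2 = 1.46×10⁻¹¹
Q < Ksp (1.46×10⁻¹¹ vs 1.73×10⁻⁸); the solution remains unsaturated and no precipitate forms.

No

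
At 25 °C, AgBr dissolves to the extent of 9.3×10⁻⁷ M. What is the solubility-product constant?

Ksp = 8.6×10⁻¹³

AgBr(s) ⇌ Ag⁺(aq) + Br⁻(aq)
With molar solubility s: [Ag⁺] = s, [Br⁻] = s.
Ksp = [Ag⁺][Br⁻] = s · s = s^2
Ksp = (9.3×10⁻⁷)^2 = 8.6×10⁻¹³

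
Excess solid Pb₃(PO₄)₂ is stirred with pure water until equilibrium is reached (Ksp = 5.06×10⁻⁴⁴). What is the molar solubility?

8.59×10⁻¹⁰ M

Pb₃(PO₄)₂(s) ⇌ 3 Pb²⁺(aq) + 2 PO₄³⁻(aq)
With molar solubility s: [Pb²⁺] = 3s, [PO₄³⁻] = 2s.
Ksp = [Pb²⁺]^3[PO₄³⁻]^2 = (3s)^3 · (2s)^2 = 108s^5
108s^5 = 5.06×10⁻⁴⁴  ⇒  s^5 = 4.69×10⁻⁴⁶
s = (4.69×10⁻⁴⁶)^(1/5) = 8.59×10⁻¹⁰ M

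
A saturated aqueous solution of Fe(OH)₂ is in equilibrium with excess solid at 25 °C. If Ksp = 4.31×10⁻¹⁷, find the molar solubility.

2.21×10⁻⁶ M

Fe(OH)₂(s) ⇌ Fe²⁺(aq) + 2 OH⁻(aq)
Call the molar solubility s, so that [Fe²⁺] = s and [OH⁻] = 2s.
Ksp = [Fe²⁺][OH⁻]^2 = s · (2s)^2 = 4s^3
4s^3 = 4.31×10⁻¹⁷  ⇒  s^3 = 1.08×10⁻¹⁷
Taking the 3rd root, s = 2.21×10⁻⁶ mol L⁻¹.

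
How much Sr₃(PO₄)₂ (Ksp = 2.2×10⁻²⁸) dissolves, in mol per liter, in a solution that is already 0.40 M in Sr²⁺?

2.9×10⁻¹⁴ M

Sr₃(PO₄)₂(s) ⇌ 3 Sr²⁺(aq) + 2 PO₄³⁻(aq)
Sr²⁺ is already present at 0.40 M. If s mol/L of Sr₃(PO₄)₂ dissolves, [PO₄³⁻] = 2s while [Sr²⁺] ≈ 0.40 M.
Ksp = [Sr²⁺]^3[PO₄³⁻]^2 = (0.40)^3(2s)^2
(2s)^2 = 2.2×10⁻²⁸ / (0.40)^3 = 3.4×10⁻²⁷
s = 2.9×10⁻¹⁴ M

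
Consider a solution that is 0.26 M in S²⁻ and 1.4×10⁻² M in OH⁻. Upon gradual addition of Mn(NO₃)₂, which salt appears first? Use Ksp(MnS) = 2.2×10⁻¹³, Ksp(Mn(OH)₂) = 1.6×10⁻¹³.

MnS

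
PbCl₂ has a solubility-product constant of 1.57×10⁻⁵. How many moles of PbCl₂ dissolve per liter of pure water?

PbCl₂(s) ⇌ Pb²⁺(aq) + 2 Cl⁻(aq)
With molar solubility s: [Pb²⁺] = s, [Cl⁻] = 2s.
Ksp = [Pb²⁺][Cl⁻]^2 = s · (2s)^2 = 4s^3
4s^3 = 1.57×10⁻⁵  ⇒  s^3 = 3.93×10⁻⁶
s = 1.58×10⁻² M

1.58×10⁻² M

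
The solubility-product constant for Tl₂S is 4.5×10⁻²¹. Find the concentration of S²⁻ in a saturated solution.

Tl₂S(s) ⇌ 2 Tl⁺(aq) + S²⁻(aq)
Call the molar solubility s, so that [Tl⁺] = 2s and [S²⁻] = s.
Ksp = [Tl⁺]^2[S²⁻] = (2s)^2 · s = 4s^3 = 4.5×10⁻²¹
s = 1.0×10⁻⁷ mol L⁻¹
[S²⁻] = s = 1.0×10⁻⁷ mol L⁻¹

1.0×10⁻⁷ M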